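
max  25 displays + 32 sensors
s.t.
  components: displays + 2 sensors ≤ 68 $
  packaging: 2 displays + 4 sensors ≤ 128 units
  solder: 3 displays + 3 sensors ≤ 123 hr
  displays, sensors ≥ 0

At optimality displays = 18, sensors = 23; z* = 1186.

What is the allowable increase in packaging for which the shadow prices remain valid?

8

Binding constraints: packaging, solder. The basis is B = [[2,4],[3,3]] with det -6.
Per unit increase in packaging, x* moves by d = (-0.5, 0.5).
The basis stays optimal until components becomes binding; allowable increase = 8 units.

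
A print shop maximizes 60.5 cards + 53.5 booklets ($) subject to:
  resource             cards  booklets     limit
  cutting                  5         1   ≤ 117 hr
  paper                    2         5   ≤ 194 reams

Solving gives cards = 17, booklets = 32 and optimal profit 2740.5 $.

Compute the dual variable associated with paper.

Both cutting and paper are binding at x*.
Dual feasibility on the basic columns requires 5·y_cutting + 2·y_paper = 60.5, 1·y_cutting + 5·y_paper = 53.5.
This yields shadow prices y_cutting = 8.5, y_paper = 9.
Shadow price of paper = 9.

9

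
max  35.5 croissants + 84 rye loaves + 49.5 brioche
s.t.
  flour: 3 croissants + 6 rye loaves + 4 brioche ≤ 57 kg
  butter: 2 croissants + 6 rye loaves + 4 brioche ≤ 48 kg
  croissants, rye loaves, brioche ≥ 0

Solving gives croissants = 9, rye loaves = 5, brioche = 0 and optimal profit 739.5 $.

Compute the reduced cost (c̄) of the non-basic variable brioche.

-6.5

Both flour and butter are binding at x*.
From A_Bᵀ y = c: 3·y_flour + 2·y_butter = 35.5; 6·y_flour + 6·y_butter = 84.
This yields shadow prices y_flour = 7.5, y_butter = 6.5.
Reduced cost of brioche: c₃ − yᵀa₃ = 49.5 − (7.5·4 + 6.5·4) = 49.5 − 56 = -6.5.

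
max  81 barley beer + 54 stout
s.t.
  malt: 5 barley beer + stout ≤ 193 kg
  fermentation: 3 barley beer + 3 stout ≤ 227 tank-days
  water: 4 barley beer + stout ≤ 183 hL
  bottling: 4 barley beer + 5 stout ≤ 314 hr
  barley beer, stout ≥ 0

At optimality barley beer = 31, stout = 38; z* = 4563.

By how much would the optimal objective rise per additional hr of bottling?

9

At the optimum: malt uses 193 of 193 (binding); fermentation uses 207 of 227 (slack = 20); water uses 162 of 183 (slack = 21); bottling uses 314 of 314 (binding).
Slack constraints have shadow price 0 (complementary slackness).
Dual feasibility on the basic columns requires 5·y_malt + 4·y_bottling = 81, 1·y_malt + 5·y_bottling = 54.
This yields shadow prices y_malt = 9, y_bottling = 9.
Shadow price of bottling = 9.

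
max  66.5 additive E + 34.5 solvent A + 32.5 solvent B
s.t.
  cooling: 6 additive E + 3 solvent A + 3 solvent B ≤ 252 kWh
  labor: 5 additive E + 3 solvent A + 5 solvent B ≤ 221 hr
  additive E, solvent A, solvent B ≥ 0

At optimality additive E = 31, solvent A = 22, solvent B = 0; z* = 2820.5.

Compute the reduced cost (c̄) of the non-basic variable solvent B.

Check each constraint at x*: cooling 252/252 (tight); labor 221/221 (tight).
Dual feasibility on the basic columns requires 6·y_cooling + 5·y_labor = 66.5, 3·y_cooling + 3·y_labor = 34.5.
→ y_cooling = 9 and y_labor = 2.5.
Reduced cost of solvent B: c₃ − yᵀa₃ = 32.5 − (9·3 + 2.5·5) = 32.5 − 39.5 = -7.

-7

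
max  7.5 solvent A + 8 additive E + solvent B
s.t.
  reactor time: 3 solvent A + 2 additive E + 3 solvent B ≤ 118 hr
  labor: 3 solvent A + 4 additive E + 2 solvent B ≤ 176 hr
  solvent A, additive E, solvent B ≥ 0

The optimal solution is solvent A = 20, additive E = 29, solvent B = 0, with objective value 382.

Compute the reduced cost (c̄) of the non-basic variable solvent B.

-5

Both reactor time and labor are binding at x*.
From A_Bᵀ y = c: 3·y_reactor time + 3·y_labor = 7.5; 2·y_reactor time + 4·y_labor = 8.
Solving: y_reactor time = 1, y_labor = 1.5.
Reduced cost of solvent B: c₃ − yᵀa₃ = 1 − (1·3 + 1.5·2) = 1 − 6 = -5.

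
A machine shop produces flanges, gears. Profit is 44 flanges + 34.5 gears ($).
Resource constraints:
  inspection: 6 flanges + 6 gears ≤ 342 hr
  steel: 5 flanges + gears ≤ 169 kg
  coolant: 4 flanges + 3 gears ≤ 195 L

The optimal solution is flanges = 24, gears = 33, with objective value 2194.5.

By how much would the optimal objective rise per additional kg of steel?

0

Binding: inspection and coolant. Non-binding: steel (16 unused).
Since steel is not tight, its dual is 0.
Dual feasibility on the basic columns requires 6·y_inspection + 4·y_coolant = 44, 6·y_inspection + 3·y_coolant = 34.5.
This yields shadow prices y_inspection = 1, y_coolant = 9.5.
Shadow price of steel = 0.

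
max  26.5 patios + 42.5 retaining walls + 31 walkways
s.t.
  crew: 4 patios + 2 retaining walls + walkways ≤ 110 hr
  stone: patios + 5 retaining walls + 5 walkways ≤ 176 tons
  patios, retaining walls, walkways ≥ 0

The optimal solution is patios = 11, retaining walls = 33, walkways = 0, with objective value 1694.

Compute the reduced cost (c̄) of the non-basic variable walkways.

Check each constraint at x*: crew 110/110 (tight); stone 176/176 (tight).
From A_Bᵀ y = c: 4·y_crew + 1·y_stone = 26.5; 2·y_crew + 5·y_stone = 42.5.
Solving: y_crew = 5, y_stone = 6.5.
Reduced cost of walkways: c₃ − yᵀa₃ = 31 − (5·1 + 6.5·5) = 31 − 37.5 = -6.5.

-6.5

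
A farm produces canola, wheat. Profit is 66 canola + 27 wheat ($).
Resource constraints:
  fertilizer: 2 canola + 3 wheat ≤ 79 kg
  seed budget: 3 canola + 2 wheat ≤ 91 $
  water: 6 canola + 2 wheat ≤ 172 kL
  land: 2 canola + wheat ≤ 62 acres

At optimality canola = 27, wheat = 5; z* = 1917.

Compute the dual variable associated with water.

At the optimum: fertilizer uses 69 of 79 (slack = 10); seed budget uses 91 of 91 (binding); water uses 172 of 172 (binding); land uses 59 of 62 (slack = 3).
Slack constraints have shadow price 0 (complementary slackness).
Dual feasibility on the basic columns requires 3·y_seed budget + 6·y_water = 66, 2·y_seed budget + 2·y_water = 27.
This yields shadow prices y_seed budget = 5, y_water = 8.5.
Shadow price of water = 8.5.

8.5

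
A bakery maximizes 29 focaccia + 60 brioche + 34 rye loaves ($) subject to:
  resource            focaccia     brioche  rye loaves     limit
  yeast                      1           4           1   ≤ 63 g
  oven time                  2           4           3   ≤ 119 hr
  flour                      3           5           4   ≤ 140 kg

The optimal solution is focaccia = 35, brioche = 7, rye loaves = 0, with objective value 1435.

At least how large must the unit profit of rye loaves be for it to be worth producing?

Check each constraint at x*: yeast 63/63 (tight); oven time 98/119 (slack 21); flour 140/140 (tight).
Since oven time is not tight, its dual is 0.
From A_Bᵀ y = c: 1·y_yeast + 3·y_flour = 29; 4·y_yeast + 5·y_flour = 60.
→ y_yeast = 5 and y_flour = 8.
rye loaves enters the basis when its profit ≥ yᵀa₃ = 5·1 + 8·4 = 37.

37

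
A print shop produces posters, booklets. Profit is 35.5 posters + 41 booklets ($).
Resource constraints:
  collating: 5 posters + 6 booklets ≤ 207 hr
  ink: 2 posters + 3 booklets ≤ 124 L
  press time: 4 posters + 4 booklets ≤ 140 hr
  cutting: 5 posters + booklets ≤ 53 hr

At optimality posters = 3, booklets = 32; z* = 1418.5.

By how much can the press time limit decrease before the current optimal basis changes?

2

Binding constraints: collating, press time. The basis is B = [[5,6],[4,4]] with det -4.
Per unit decrease in press time, x* moves by d = (-1.5, 1.25).
The basis stays optimal until posters reaches 0; allowable decrease = 2 hr.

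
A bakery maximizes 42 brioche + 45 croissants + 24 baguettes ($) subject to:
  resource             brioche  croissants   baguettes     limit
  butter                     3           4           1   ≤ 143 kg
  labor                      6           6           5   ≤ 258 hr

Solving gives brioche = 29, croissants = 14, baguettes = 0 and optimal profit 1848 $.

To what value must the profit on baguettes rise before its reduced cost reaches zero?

30.5

Both butter and labor are binding at x*.
The binding rows give the dual system: 3·y_butter + 6·y_labor = 42 and 4·y_butter + 6·y_labor = 45.
Solving: y_butter = 3, y_labor = 5.5.
baguettes enters the basis when its profit ≥ yᵀa₃ = 3·1 + 5.5·5 = 30.5.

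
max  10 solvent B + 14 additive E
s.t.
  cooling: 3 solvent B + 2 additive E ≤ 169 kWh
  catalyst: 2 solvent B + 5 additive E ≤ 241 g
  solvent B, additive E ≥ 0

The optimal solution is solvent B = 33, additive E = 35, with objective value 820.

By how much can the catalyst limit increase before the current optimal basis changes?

Binding constraints: cooling, catalyst. The basis is B = [[3,2],[2,5]] with det 11.
Per unit increase in catalyst, x* moves by d = (-0.1818, 0.2727).
The basis stays optimal until solvent B reaches 0; allowable increase = 181.5 g.

181.5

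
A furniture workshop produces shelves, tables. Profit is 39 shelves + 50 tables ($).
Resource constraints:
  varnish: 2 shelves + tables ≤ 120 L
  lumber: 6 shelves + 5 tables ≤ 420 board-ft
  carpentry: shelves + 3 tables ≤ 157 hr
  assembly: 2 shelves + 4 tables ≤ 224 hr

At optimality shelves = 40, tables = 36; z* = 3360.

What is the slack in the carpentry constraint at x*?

9

carpentry used = 1·40 + 3·36 = 148; slack = 157 − 148 = 9.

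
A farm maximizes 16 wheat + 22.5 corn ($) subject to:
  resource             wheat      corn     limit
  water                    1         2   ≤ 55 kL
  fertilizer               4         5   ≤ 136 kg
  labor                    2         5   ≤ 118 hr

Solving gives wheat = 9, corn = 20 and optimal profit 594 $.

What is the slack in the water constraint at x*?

6

water used = 1·9 + 2·20 = 49; slack = 55 − 49 = 6.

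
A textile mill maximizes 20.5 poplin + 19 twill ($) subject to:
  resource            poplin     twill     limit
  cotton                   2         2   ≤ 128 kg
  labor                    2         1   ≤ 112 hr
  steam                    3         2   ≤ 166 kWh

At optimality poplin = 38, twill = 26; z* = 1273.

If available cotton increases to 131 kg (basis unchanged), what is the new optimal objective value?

1297

Check each constraint at x*: cotton 128/128 (tight); labor 102/112 (slack 10); steam 166/166 (tight).
Slack constraints have shadow price 0 (complementary slackness).
From A_Bᵀ y = c: 2·y_cotton + 3·y_steam = 20.5; 2·y_cotton + 2·y_steam = 19.
→ y_cotton = 8 and y_steam = 1.5.
Δz = y_cotton·Δb = 8 × (3) = 24, so new z* = 1273 + 24 = 1297.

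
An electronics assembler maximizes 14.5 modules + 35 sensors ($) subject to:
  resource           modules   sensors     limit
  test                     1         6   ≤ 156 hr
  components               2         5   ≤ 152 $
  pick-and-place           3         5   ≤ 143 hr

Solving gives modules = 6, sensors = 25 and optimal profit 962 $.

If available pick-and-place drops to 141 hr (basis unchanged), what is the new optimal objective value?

Check each constraint at x*: test 156/156 (tight); components 137/152 (slack 15); pick-and-place 143/143 (tight).
Since components is not tight, its dual is 0.
Dual feasibility on the basic columns requires 1·y_test + 3·y_pick-and-place = 14.5, 6·y_test + 5·y_pick-and-place = 35.
→ y_test = 2.5 and y_pick-and-place = 4.
Δz = y_pick-and-place·Δb = 4 × (-2) = -8, so new z* = 962 − 8 = 954.

954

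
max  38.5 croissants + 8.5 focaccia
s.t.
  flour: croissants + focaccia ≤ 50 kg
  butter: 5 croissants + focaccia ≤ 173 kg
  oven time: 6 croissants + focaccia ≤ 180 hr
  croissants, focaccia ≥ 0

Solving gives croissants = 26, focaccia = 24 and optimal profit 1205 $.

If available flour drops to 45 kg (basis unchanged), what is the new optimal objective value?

1192.5

Binding: flour and oven time. Non-binding: butter (19 unused).
Since butter is not tight, its dual is 0.
The binding rows give the dual system: 1·y_flour + 6·y_oven time = 38.5 and 1·y_flour + 1·y_oven time = 8.5.
Solving: y_flour = 2.5, y_oven time = 6.
Δz = y_flour·Δb = 2.5 × (-5) = -12.5, so new z* = 1205 − 12.5 = 1192.5.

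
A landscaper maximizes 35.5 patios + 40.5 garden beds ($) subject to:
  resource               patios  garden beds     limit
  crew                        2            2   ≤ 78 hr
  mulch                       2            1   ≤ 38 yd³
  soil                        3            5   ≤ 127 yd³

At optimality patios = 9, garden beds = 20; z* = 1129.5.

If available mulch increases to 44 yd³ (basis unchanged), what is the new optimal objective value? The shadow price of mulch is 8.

1177.5

Δb = 6, so new z* = 1129.5 + (8)·(6) = 1129.5 + 48 = 1177.5.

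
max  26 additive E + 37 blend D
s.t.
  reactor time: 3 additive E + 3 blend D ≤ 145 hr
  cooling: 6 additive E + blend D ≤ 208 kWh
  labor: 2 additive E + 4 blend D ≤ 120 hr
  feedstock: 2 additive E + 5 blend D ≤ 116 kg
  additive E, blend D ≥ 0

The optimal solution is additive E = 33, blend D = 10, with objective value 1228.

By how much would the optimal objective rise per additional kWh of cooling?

2

Check each constraint at x*: reactor time 129/145 (slack 16); cooling 208/208 (tight); labor 106/120 (slack 14); feedstock 116/116 (tight).
Slack constraints have shadow price 0 (complementary slackness).
The binding rows give the dual system: 6·y_cooling + 2·y_feedstock = 26 and 1·y_cooling + 5·y_feedstock = 37.
Solving: y_cooling = 2, y_feedstock = 7.
Shadow price of cooling = 2.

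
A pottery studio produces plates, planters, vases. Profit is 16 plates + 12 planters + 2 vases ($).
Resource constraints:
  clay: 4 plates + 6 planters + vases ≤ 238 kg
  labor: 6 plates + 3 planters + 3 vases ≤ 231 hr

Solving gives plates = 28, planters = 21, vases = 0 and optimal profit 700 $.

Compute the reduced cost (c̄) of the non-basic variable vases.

At the optimum: clay uses 238 of 238 (binding); labor uses 231 of 231 (binding).
Dual feasibility on the basic columns requires 4·y_clay + 6·y_labor = 16, 6·y_clay + 3·y_labor = 12.
Solving: y_clay = 1, y_labor = 2.
Reduced cost of vases: c₃ − yᵀa₃ = 2 − (1·1 + 2·3) = 2 − 7 = -5.

-5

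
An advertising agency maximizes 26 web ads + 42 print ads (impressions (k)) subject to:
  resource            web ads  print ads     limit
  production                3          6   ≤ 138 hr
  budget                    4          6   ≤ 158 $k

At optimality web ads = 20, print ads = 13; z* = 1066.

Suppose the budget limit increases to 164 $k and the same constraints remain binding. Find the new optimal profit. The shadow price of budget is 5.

1096

Δb = 6, so new z* = 1066 + (5)·(6) = 1066 + 30 = 1096.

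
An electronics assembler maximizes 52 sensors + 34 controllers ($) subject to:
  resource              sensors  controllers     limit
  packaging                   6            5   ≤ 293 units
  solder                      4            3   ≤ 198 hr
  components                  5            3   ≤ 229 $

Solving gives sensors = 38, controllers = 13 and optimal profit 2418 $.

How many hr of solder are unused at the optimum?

7

solder used = 4·38 + 3·13 = 191; slack = 198 − 191 = 7.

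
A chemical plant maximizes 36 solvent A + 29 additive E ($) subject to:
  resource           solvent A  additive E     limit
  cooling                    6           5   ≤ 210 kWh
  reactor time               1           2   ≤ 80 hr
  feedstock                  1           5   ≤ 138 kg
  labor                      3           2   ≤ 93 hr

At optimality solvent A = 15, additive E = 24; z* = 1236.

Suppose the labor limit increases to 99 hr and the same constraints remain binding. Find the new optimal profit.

Check each constraint at x*: cooling 210/210 (tight); reactor time 63/80 (slack 17); feedstock 135/138 (slack 3); labor 93/93 (tight).
Slack constraints have shadow price 0 (complementary slackness).
Dual feasibility on the basic columns requires 6·y_cooling + 3·y_labor = 36, 5·y_cooling + 2·y_labor = 29.
→ y_cooling = 5 and y_labor = 2.
Δz = y_labor·Δb = 2 × (6) = 12, so new z* = 1236 + 12 = 1248.

1248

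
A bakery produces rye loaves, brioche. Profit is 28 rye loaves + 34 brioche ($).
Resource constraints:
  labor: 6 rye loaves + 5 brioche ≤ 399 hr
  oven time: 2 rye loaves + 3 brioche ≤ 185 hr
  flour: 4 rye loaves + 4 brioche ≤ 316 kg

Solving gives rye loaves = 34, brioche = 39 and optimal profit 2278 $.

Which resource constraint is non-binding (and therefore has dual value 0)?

labor: 399/399 (binding)
oven time: 185/185 (binding)
flour: 292/316 (slack 24)
By complementary slackness, a constraint with positive slack has shadow price 0 → flour.

flour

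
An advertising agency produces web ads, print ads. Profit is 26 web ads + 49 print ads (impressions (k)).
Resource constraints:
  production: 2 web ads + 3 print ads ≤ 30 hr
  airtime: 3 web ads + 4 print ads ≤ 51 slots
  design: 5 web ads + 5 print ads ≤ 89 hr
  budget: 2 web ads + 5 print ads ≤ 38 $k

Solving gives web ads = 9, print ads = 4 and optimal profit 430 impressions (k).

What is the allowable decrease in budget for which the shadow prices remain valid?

8

Binding constraints: production, budget. The basis is B = [[2,3],[2,5]] with det 4.
Per unit decrease in budget, x* moves by d = (0.75, -0.5).
The basis stays optimal until print ads reaches 0; allowable decrease = 8 $k.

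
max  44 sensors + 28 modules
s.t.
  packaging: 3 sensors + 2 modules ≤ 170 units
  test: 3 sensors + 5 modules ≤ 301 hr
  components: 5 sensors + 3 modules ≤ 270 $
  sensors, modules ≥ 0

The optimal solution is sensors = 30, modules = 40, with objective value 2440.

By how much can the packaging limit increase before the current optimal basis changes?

Binding constraints: packaging, components. The basis is B = [[3,2],[5,3]] with det -1.
Per unit increase in packaging, x* moves by d = (-3, 5).
The basis stays optimal until test becomes binding; allowable increase = 0.6875 units.

0.6875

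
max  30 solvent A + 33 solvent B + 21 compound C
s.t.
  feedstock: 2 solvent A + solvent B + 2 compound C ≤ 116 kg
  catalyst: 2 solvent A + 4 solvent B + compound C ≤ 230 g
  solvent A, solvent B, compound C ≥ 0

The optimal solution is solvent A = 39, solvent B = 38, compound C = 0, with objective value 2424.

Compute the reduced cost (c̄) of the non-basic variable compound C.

-3

At the optimum: feedstock uses 116 of 116 (binding); catalyst uses 230 of 230 (binding).
The binding rows give the dual system: 2·y_feedstock + 2·y_catalyst = 30 and 1·y_feedstock + 4·y_catalyst = 33.
This yields shadow prices y_feedstock = 9, y_catalyst = 6.
Reduced cost of compound C: c₃ − yᵀa₃ = 21 − (9·2 + 6·1) = 21 − 24 = -3.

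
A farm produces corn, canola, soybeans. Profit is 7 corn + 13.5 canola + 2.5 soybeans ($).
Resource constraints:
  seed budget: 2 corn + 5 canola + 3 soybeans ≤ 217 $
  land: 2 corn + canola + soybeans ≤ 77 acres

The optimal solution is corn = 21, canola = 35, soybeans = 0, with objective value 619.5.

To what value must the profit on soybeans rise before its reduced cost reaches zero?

Check each constraint at x*: seed budget 217/217 (tight); land 77/77 (tight).
The binding rows give the dual system: 2·y_seed budget + 2·y_land = 7 and 5·y_seed budget + 1·y_land = 13.5.
→ y_seed budget = 2.5 and y_land = 1.
soybeans enters the basis when its profit ≥ yᵀa₃ = 2.5·3 + 1·1 = 8.5.

8.5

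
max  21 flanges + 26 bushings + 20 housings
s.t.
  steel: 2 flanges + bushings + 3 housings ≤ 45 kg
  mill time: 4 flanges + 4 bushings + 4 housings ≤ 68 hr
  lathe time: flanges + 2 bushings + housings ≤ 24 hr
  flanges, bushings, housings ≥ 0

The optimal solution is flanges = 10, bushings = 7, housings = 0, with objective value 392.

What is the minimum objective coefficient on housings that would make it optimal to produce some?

Check each constraint at x*: steel 27/45 (slack 18); mill time 68/68 (tight); lathe time 24/24 (tight).
Slack constraints have shadow price 0 (complementary slackness).
The binding rows give the dual system: 4·y_mill time + 1·y_lathe time = 21 and 4·y_mill time + 2·y_lathe time = 26.
→ y_mill time = 4 and y_lathe time = 5.
housings enters the basis when its profit ≥ yᵀa₃ = 4·4 + 5·1 = 21.

21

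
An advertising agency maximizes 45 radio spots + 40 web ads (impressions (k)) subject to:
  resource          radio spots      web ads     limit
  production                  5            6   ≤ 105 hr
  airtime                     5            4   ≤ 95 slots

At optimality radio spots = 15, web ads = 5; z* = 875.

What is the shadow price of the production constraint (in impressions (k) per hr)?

2

Both production and airtime are binding at x*.
The binding rows give the dual system: 5·y_production + 5·y_airtime = 45 and 6·y_production + 4·y_airtime = 40.
Solving: y_production = 2, y_airtime = 7.
Shadow price of production = 2.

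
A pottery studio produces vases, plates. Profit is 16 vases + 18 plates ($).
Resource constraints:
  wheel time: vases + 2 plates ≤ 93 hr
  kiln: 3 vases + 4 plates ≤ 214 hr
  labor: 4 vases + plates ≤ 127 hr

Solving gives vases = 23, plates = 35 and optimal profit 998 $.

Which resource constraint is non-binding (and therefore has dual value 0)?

kiln

wheel time: 93/93 (binding)
kiln: 209/214 (slack 5)
labor: 127/127 (binding)
By complementary slackness, a constraint with positive slack has shadow price 0 → kiln.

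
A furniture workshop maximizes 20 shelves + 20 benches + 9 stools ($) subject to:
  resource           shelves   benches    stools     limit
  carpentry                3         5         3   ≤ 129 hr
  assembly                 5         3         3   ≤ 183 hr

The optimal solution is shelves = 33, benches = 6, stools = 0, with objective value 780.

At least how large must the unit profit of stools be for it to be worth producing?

15

Check each constraint at x*: carpentry 129/129 (tight); assembly 183/183 (tight).
From A_Bᵀ y = c: 3·y_carpentry + 5·y_assembly = 20; 5·y_carpentry + 3·y_assembly = 20.
→ y_carpentry = 2.5 and y_assembly = 2.5.
stools enters the basis when its profit ≥ yᵀa₃ = 2.5·3 + 2.5·3 = 15.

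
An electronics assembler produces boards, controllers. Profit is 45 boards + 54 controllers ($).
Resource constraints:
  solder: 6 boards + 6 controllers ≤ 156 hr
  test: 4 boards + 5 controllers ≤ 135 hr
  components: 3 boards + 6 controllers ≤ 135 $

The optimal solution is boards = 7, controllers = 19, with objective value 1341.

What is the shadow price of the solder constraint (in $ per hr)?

At the optimum: solder uses 156 of 156 (binding); test uses 123 of 135 (slack = 12); components uses 135 of 135 (binding).
Since test is not tight, its dual is 0.
Dual feasibility on the basic columns requires 6·y_solder + 3·y_components = 45, 6·y_solder + 6·y_components = 54.
→ y_solder = 6 and y_components = 3.
Shadow price of solder = 6.

6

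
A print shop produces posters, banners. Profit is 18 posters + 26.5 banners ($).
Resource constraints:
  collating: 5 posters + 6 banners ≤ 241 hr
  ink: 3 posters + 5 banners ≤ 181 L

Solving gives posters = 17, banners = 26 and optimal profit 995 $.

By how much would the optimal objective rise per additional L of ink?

3.5

Both collating and ink are binding at x*.
The binding rows give the dual system: 5·y_collating + 3·y_ink = 18 and 6·y_collating + 5·y_ink = 26.5.
This yields shadow prices y_collating = 1.5, y_ink = 3.5.
Shadow price of ink = 3.5.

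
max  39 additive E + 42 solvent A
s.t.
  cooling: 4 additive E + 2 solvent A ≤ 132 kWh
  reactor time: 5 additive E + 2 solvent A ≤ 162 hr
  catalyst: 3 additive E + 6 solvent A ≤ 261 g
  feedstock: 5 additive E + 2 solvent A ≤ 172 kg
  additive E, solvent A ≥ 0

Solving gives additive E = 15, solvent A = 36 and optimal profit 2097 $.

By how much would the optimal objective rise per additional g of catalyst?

5

Binding: cooling and catalyst. Non-binding: reactor time (15 unused), feedstock (25 unused).
By complementary slackness, y = 0 for the non-binding constraints.
From A_Bᵀ y = c: 4·y_cooling + 3·y_catalyst = 39; 2·y_cooling + 6·y_catalyst = 42.
This yields shadow prices y_cooling = 6, y_catalyst = 5.
Shadow price of catalyst = 5.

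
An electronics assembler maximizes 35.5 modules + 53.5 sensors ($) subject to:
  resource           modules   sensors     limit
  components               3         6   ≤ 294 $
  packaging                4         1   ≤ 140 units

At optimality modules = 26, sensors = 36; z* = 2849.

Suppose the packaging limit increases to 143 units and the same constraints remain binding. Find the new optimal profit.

2856.5

At the optimum: components uses 294 of 294 (binding); packaging uses 140 of 140 (binding).
From A_Bᵀ y = c: 3·y_components + 4·y_packaging = 35.5; 6·y_components + 1·y_packaging = 53.5.
→ y_components = 8.5 and y_packaging = 2.5.
Δz = y_packaging·Δb = 2.5 × (3) = 7.5, so new z* = 2849 + 7.5 = 2856.5.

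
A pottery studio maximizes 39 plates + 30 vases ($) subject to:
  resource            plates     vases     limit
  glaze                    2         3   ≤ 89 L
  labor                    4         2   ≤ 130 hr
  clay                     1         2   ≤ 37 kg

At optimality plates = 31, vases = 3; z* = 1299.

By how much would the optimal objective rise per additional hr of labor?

At the optimum: glaze uses 71 of 89 (slack = 18); labor uses 130 of 130 (binding); clay uses 37 of 37 (binding).
Since glaze is not tight, its dual is 0.
Dual feasibility on the basic columns requires 4·y_labor + 1·y_clay = 39, 2·y_labor + 2·y_clay = 30.
This yields shadow prices y_labor = 8, y_clay = 7.
Shadow price of labor = 8.

8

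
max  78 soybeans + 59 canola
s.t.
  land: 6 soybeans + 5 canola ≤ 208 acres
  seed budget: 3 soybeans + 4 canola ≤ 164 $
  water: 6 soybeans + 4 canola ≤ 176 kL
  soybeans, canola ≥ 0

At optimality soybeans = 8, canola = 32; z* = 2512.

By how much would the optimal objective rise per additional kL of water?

6

Check each constraint at x*: land 208/208 (tight); seed budget 152/164 (slack 12); water 176/176 (tight).
Slack constraints have shadow price 0 (complementary slackness).
Dual feasibility on the basic columns requires 6·y_land + 6·y_water = 78, 5·y_land + 4·y_water = 59.
Solving: y_land = 7, y_water = 6.
Shadow price of water = 6.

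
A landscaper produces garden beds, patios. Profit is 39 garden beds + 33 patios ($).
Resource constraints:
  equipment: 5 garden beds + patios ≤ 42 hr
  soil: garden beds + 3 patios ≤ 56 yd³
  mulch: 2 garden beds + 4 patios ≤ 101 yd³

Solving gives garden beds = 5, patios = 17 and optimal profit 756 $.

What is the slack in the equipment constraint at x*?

equipment used = 5·5 + 1·17 = 42; slack = 42 − 42 = 0.

0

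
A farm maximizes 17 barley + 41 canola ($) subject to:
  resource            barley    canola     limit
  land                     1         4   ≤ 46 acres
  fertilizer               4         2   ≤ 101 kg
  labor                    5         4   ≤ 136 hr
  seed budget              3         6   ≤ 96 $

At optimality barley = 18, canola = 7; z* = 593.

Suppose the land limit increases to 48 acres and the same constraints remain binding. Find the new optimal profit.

600

Binding: land and seed budget. Non-binding: fertilizer (15 unused), labor (18 unused).
Slack constraints have shadow price 0 (complementary slackness).
The binding rows give the dual system: 1·y_land + 3·y_seed budget = 17 and 4·y_land + 6·y_seed budget = 41.
This yields shadow prices y_land = 3.5, y_seed budget = 4.5.
Δz = y_land·Δb = 3.5 × (2) = 7, so new z* = 593 + 7 = 600.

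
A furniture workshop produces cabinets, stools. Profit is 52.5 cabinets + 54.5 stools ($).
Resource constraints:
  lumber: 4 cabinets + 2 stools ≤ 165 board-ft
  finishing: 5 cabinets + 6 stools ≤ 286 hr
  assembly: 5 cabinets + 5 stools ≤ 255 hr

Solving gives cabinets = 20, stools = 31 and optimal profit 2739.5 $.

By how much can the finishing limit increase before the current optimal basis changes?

Binding constraints: finishing, assembly. The basis is B = [[5,6],[5,5]] with det -5.
Per unit increase in finishing, x* moves by d = (-1, 1).
The basis stays optimal until cabinets reaches 0; allowable increase = 20 hr.

20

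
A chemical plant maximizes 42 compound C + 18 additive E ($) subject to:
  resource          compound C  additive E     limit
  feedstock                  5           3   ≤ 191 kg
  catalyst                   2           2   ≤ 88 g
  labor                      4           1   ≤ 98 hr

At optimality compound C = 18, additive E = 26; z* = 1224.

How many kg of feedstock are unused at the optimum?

feedstock used = 5·18 + 3·26 = 168; slack = 191 − 168 = 23.

23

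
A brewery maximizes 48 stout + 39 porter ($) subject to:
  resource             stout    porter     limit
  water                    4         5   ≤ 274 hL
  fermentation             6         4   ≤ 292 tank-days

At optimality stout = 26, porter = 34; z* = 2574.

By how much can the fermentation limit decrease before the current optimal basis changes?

72.8

Binding constraints: water, fermentation. The basis is B = [[4,5],[6,4]] with det -14.
Per unit decrease in fermentation, x* moves by d = (-0.3571, 0.2857).
The basis stays optimal until stout reaches 0; allowable decrease = 72.8 tank-days.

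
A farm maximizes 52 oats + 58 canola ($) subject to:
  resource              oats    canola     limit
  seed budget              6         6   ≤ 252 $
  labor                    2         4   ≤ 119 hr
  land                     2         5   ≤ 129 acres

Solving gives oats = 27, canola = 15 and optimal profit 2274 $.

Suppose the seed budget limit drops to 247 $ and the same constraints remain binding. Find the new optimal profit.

At the optimum: seed budget uses 252 of 252 (binding); labor uses 114 of 119 (slack = 5); land uses 129 of 129 (binding).
By complementary slackness, y = 0 for the non-binding constraint.
The binding rows give the dual system: 6·y_seed budget + 2·y_land = 52 and 6·y_seed budget + 5·y_land = 58.
Solving: y_seed budget = 8, y_land = 2.
Δz = y_seed budget·Δb = 8 × (-5) = -40, so new z* = 2274 − 40 = 2234.

2234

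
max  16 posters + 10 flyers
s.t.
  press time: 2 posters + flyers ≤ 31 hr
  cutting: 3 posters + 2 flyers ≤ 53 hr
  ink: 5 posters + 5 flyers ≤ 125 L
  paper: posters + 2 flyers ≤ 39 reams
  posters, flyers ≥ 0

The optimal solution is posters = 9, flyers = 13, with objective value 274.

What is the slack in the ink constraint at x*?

15

ink used = 5·9 + 5·13 = 110; slack = 125 − 110 = 15.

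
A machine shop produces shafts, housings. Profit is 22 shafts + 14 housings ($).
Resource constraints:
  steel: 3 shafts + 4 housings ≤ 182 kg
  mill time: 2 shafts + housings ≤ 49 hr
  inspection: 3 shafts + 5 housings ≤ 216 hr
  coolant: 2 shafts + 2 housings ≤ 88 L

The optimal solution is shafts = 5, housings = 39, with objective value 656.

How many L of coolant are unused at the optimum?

0

coolant used = 2·5 + 2·39 = 88; slack = 88 − 88 = 0.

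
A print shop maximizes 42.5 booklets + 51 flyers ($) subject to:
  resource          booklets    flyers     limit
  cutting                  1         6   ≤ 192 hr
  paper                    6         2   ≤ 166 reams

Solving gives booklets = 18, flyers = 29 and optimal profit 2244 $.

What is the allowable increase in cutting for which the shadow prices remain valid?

306

Binding constraints: cutting, paper. The basis is B = [[1,6],[6,2]] with det -34.
Per unit increase in cutting, x* moves by d = (-0.0588, 0.1765).
The basis stays optimal until booklets reaches 0; allowable increase = 306 hr.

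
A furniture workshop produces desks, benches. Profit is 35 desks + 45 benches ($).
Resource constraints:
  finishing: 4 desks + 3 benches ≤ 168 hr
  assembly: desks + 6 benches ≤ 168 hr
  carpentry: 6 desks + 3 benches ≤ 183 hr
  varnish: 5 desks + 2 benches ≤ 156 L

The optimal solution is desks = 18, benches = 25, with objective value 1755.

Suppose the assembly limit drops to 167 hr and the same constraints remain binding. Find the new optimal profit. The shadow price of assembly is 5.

Δb = -1, so new z* = 1755 + (5)·(-1) = 1755 − 5 = 1750.

1750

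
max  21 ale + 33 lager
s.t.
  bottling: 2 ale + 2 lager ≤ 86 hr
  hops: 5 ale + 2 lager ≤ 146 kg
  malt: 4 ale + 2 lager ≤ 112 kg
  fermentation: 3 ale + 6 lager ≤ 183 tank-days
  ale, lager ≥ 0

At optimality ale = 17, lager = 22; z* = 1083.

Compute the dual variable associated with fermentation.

At the optimum: bottling uses 78 of 86 (slack = 8); hops uses 129 of 146 (slack = 17); malt uses 112 of 112 (binding); fermentation uses 183 of 183 (binding).
By complementary slackness, y = 0 for the non-binding constraints.
The binding rows give the dual system: 4·y_malt + 3·y_fermentation = 21 and 2·y_malt + 6·y_fermentation = 33.
Solving: y_malt = 1.5, y_fermentation = 5.
Shadow price of fermentation = 5.

5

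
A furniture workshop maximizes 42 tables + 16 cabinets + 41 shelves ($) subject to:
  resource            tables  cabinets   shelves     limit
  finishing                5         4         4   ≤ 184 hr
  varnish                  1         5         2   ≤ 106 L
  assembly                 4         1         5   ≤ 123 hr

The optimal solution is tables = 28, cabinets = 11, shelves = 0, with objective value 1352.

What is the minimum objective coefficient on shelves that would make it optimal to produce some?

48

Check each constraint at x*: finishing 184/184 (tight); varnish 83/106 (slack 23); assembly 123/123 (tight).
By complementary slackness, y = 0 for the non-binding constraint.
From A_Bᵀ y = c: 5·y_finishing + 4·y_assembly = 42; 4·y_finishing + 1·y_assembly = 16.
Solving: y_finishing = 2, y_assembly = 8.
shelves enters the basis when its profit ≥ yᵀa₃ = 2·4 + 8·5 = 48.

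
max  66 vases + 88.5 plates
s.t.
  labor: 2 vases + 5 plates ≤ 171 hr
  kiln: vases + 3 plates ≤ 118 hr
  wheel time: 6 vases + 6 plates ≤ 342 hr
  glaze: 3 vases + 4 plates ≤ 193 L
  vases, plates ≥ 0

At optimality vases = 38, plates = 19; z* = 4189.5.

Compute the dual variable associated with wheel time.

Check each constraint at x*: labor 171/171 (tight); kiln 95/118 (slack 23); wheel time 342/342 (tight); glaze 190/193 (slack 3).
Slack constraints have shadow price 0 (complementary slackness).
The binding rows give the dual system: 2·y_labor + 6·y_wheel time = 66 and 5·y_labor + 6·y_wheel time = 88.5.
→ y_labor = 7.5 and y_wheel time = 8.5.
Shadow price of wheel time = 8.5.

8.5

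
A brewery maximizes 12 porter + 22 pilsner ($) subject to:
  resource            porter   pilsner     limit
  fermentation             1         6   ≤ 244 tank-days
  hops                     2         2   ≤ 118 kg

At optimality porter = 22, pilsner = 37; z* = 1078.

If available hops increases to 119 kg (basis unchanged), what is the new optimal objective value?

At the optimum: fermentation uses 244 of 244 (binding); hops uses 118 of 118 (binding).
From A_Bᵀ y = c: 1·y_fermentation + 2·y_hops = 12; 6·y_fermentation + 2·y_hops = 22.
Solving: y_fermentation = 2, y_hops = 5.
Δz = y_hops·Δb = 5 × (1) = 5, so new z* = 1078 + 5 = 1083.

1083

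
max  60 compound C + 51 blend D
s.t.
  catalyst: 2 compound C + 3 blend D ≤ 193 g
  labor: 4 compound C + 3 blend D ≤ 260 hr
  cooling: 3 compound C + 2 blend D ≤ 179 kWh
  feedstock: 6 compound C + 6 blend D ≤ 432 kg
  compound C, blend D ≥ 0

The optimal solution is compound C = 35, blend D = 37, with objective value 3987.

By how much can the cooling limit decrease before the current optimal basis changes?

12

Binding constraints: cooling, feedstock. The basis is B = [[3,2],[6,6]] with det 6.
Per unit decrease in cooling, x* moves by d = (-1, 1).
The basis stays optimal until catalyst becomes binding; allowable decrease = 12 kWh.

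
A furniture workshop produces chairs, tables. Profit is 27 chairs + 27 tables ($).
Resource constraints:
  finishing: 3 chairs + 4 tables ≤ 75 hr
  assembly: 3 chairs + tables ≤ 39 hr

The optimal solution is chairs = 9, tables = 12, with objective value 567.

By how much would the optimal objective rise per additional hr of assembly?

3

At the optimum: finishing uses 75 of 75 (binding); assembly uses 39 of 39 (binding).
Dual feasibility on the basic columns requires 3·y_finishing + 3·y_assembly = 27, 4·y_finishing + 1·y_assembly = 27.
→ y_finishing = 6 and y_assembly = 3.
Shadow price of assembly = 3.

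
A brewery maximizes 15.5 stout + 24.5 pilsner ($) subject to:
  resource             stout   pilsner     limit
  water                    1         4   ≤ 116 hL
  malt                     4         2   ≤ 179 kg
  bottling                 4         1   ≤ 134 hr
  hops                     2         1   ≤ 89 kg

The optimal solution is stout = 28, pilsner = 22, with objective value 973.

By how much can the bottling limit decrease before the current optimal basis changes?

Binding constraints: water, bottling. The basis is B = [[1,4],[4,1]] with det -15.
Per unit decrease in bottling, x* moves by d = (-0.2667, 0.0667).
The basis stays optimal until stout reaches 0; allowable decrease = 105 hr.

105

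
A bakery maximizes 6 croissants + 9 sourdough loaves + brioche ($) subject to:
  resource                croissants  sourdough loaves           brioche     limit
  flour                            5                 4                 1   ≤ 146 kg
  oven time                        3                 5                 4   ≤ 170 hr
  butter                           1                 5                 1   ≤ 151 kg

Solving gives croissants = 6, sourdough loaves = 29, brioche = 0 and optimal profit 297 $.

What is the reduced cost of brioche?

-1

Binding: flour and butter. Non-binding: oven time (7 unused).
Slack constraints have shadow price 0 (complementary slackness).
From A_Bᵀ y = c: 5·y_flour + 1·y_butter = 6; 4·y_flour + 5·y_butter = 9.
→ y_flour = 1 and y_butter = 1.
Reduced cost of brioche: c₃ − yᵀa₃ = 1 − (1·1 + 1·1) = 1 − 2 = -1.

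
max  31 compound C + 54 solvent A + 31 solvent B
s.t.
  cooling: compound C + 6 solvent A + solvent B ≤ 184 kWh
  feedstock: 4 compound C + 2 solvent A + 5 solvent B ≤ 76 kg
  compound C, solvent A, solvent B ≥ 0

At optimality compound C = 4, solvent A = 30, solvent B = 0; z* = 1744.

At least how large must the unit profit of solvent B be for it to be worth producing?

Check each constraint at x*: cooling 184/184 (tight); feedstock 76/76 (tight).
From A_Bᵀ y = c: 1·y_cooling + 4·y_feedstock = 31; 6·y_cooling + 2·y_feedstock = 54.
This yields shadow prices y_cooling = 7, y_feedstock = 6.
solvent B enters the basis when its profit ≥ yᵀa₃ = 7·1 + 6·5 = 37.

37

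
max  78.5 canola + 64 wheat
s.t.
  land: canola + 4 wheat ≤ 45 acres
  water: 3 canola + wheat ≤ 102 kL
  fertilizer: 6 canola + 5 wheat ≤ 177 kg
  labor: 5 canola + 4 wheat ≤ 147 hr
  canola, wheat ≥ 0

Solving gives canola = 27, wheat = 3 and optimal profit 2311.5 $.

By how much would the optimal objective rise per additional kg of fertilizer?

6

Check each constraint at x*: land 39/45 (slack 6); water 84/102 (slack 18); fertilizer 177/177 (tight); labor 147/147 (tight).
Slack constraints have shadow price 0 (complementary slackness).
From A_Bᵀ y = c: 6·y_fertilizer + 5·y_labor = 78.5; 5·y_fertilizer + 4·y_labor = 64.
This yields shadow prices y_fertilizer = 6, y_labor = 8.5.
Shadow price of fertilizer = 6.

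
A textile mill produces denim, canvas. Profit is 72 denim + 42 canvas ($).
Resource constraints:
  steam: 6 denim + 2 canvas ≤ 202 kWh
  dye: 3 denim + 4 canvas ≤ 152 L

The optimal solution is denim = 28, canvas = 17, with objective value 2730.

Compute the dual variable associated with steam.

9

Check each constraint at x*: steam 202/202 (tight); dye 152/152 (tight).
The binding rows give the dual system: 6·y_steam + 3·y_dye = 72 and 2·y_steam + 4·y_dye = 42.
→ y_steam = 9 and y_dye = 6.
Shadow price of steam = 9.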